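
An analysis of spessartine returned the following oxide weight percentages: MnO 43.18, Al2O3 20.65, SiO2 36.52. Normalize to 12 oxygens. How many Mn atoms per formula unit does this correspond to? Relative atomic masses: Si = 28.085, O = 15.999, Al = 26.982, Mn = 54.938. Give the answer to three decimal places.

MnO: 43.18/70.937 = 0.60871 mol → 0.60871 mol Mn, 0.60871 mol O.
Al2O3: 20.65/101.961 = 0.20253 mol → 0.40506 mol Al, 0.60759 mol O.
SiO2: 36.52/60.083 = 0.60783 mol → 0.60783 mol Si, 1.21566 mol O.
Total oxygen = 2.43196 mol. Normalization factor = 12/2.43196 = 4.93429.
Mn per 12 O = 0.60871 × 4.93429 = 3.004.

3.004 Mn apfu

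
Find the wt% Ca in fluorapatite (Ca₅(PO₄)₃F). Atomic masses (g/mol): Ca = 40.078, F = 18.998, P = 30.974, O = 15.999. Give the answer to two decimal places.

Formula mass = 5·40.078 + 3·30.974 + 12·15.999 + 1·18.998 = 504.298 g/mol, of which 200.390 g is Ca.
So Ca makes up 200.390/504.298 = 0.3974 of the mass, i.e. 39.74%.

39.74 weight percent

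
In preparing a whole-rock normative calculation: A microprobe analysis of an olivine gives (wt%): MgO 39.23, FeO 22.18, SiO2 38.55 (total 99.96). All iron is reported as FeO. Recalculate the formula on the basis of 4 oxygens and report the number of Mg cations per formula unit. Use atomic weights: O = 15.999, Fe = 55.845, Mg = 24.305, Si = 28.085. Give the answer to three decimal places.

MgO: 39.23/40.304 = 0.97335 mol → 0.97335 mol Mg, 0.97335 mol O.
FeO: 22.18/71.844 = 0.30872 mol → 0.30872 mol Fe, 0.30872 mol O.
SiO2: 38.55/60.083 = 0.64161 mol → 0.64161 mol Si, 1.28322 mol O.
Total oxygen = 2.56529 mol. Normalization factor = 4/2.56529 = 1.55928.
Mg per 4 O = 0.97335 × 1.55928 = 1.518.

1.518 Mg apfu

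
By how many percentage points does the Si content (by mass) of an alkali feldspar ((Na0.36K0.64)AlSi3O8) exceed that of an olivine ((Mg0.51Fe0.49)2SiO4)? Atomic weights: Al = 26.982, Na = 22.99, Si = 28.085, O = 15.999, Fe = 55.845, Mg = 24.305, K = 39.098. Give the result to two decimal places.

First mineral: 84.255 g Si in 272.528 g formula = 30.92 wt% Si.
Second mineral: 28.085 g Si in 171.600 g formula = 16.37 wt% Si.
30.92% − 16.37% gives a difference of 14.55 percentage points.

14.55 percentage points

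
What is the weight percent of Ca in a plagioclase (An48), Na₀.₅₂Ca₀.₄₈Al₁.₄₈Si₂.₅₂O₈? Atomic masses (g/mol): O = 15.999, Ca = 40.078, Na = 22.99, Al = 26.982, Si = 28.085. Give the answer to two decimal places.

7.13 weight percent

M(Na₀.₅₂Ca₀.₄₈Al₁.₄₈Si₂.₅₂O₈) = 269.892 g/mol.
Ca contributes 0.48 × 40.078 = 19.237 g per mole.
19.237/269.892 = 0.0713 → 7.13%.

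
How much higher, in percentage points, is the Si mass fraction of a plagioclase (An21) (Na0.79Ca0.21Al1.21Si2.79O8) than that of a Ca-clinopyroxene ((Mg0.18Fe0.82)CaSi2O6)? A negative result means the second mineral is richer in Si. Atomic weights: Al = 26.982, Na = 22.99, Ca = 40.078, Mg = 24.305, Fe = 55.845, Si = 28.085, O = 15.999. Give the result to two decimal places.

M(Na0.79Ca0.21Al1.21Si2.79O8) = 265.576 g/mol, so wt% Si = 78.357/265.576 × 100 = 29.50%.
M((Mg0.18Fe0.82)CaSi2O6) = 242.410 g/mol, so wt% Si = 56.170/242.410 × 100 = 23.17%.
29.50 − 23.17 = 6.33 pp.

6.33 percentage points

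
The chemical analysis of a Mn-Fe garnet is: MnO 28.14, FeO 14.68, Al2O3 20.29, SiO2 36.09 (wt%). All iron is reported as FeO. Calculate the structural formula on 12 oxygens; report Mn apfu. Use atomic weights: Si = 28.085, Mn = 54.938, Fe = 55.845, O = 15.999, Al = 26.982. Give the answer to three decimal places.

1.984 Mn apfu

MnO: 28.14/70.937 = 0.39669 mol → 0.39669 mol Mn, 0.39669 mol O.
FeO: 14.68/71.844 = 0.20433 mol → 0.20433 mol Fe, 0.20433 mol O.
Al2O3: 20.29/101.961 = 0.19900 mol → 0.39800 mol Al, 0.59700 mol O.
SiO2: 36.09/60.083 = 0.60067 mol → 0.60067 mol Si, 1.20134 mol O.
Total oxygen = 2.39936 mol. Normalization factor = 12/2.39936 = 5.00133.
Mn per 12 O = 0.39669 × 5.00133 = 1.984.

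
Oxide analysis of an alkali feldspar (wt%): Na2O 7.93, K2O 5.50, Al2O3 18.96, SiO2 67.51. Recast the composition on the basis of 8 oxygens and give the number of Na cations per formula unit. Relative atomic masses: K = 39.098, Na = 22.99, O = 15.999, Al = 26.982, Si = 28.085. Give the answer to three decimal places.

7.93 wt% Na2O ÷ 61.979 g/mol = 0.12795 mol, giving 0.25590 Na and 0.12795 O.
5.50 wt% K2O ÷ 94.195 g/mol = 0.05839 mol, giving 0.11678 K and 0.05839 O.
18.96 wt% Al2O3 ÷ 101.961 g/mol = 0.18595 mol, giving 0.37190 Al and 0.55785 O.
67.51 wt% SiO2 ÷ 60.083 g/mol = 1.12361 mol, giving 1.12361 Si and 2.24722 O.
Oxygen sums to 2.99141; scaling by 8/2.99141 = 2.67432 puts the formula on 8 O.
Na: 0.25590 × 2.67432 = 0.684 atoms per formula unit.

0.684 Na apfu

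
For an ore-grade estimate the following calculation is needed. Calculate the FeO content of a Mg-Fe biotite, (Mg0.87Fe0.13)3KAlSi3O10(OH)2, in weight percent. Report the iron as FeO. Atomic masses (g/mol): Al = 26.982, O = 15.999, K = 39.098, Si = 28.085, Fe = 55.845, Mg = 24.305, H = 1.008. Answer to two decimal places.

6.52 wt%

Molar mass of (Mg0.87Fe0.13)3KAlSi3O10(OH)2 = 2.61×24.305 + 0.39×55.845 + 1×39.098 + 1×26.982 + 3×28.085 + 12×15.999 + 2×1.008 = 429.555 g/mol.
Each formula unit contains 0.39 Fe, equivalent to 0.39/1 = 0.3900 mol FeO.
M(FeO) = 1×55.845 + 1×15.999 = 71.844 g/mol.
Mass of FeO per formula unit = 0.3900 × 71.844 = 28.019 g.
FeO wt% = 28.019 / 429.555 × 100 = 6.52%.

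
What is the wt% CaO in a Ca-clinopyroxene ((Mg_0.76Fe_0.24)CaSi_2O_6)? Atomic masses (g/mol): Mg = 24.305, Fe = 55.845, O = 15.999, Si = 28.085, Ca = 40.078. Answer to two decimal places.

Molar mass of (Mg_0.76Fe_0.24)CaSi_2O_6 = 0.76×24.305 + 0.24×55.845 + 1×40.078 + 2×28.085 + 6×15.999 = 224.117 g/mol.
Each formula unit contains 1 Ca, equivalent to 1/1 = 1.0000 mol CaO.
M(CaO) = 1×40.078 + 1×15.999 = 56.077 g/mol.
Mass of CaO per formula unit = 1.0000 × 56.077 = 56.077 g.
CaO wt% = 56.077 / 224.117 × 100 = 25.02%.

25.02 wt%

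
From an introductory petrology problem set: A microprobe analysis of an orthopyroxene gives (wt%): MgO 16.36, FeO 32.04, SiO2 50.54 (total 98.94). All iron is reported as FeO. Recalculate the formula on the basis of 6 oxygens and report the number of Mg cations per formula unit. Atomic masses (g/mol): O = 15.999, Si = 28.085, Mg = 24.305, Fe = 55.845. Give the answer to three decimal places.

0.961 Mg apfu

MgO (M=40.304): mol = 0.40592; Mg = 0.40592, O = 0.40592.
FeO (M=71.844): mol = 0.44597; Fe = 0.44597, O = 0.44597.
SiO2 (M=60.083): mol = 0.84117; Si = 0.84117, O = 1.68234.
ΣO = 2.53423; factor = 6/ΣO = 2.36758.
Mg apfu = 0.40592 × 2.36758 = 0.961.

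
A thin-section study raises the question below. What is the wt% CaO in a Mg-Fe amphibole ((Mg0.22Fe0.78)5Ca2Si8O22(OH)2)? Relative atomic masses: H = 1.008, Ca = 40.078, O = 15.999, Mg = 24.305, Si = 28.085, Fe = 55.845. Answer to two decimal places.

M((Mg0.22Fe0.78)5Ca2Si8O22(OH)2) = 935.359 g/mol; M(CaO) = 56.077 g/mol.
Moles CaO per formula unit = 2 Ca ÷ 1 = 2.0000.
CaO fraction = (2.0000 × 56.077) / 935.359 = 112.154/935.359 = 0.1199.

11.99 wt%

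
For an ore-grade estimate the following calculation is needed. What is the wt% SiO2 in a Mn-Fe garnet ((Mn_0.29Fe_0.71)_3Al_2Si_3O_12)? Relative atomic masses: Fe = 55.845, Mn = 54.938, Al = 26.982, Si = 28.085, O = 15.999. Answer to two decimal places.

M((Mn_0.29Fe_0.71)_3Al_2Si_3O_12) = 496.953 g/mol; M(SiO2) = 60.083 g/mol.
Moles SiO2 per formula unit = 3 Si ÷ 1 = 3.0000.
SiO2 fraction = (3.0000 × 60.083) / 496.953 = 180.249/496.953 = 0.3627.

36.27 wt%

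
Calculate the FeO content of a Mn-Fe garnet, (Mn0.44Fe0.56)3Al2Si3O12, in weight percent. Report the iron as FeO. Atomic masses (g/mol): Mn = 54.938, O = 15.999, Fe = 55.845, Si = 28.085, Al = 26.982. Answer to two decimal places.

24.31 wt%

M((Mn0.44Fe0.56)3Al2Si3O12) = 496.545 g/mol; M(FeO) = 71.844 g/mol.
Moles FeO per formula unit = 1.68 Fe ÷ 1 = 1.6800.
FeO fraction = (1.6800 × 71.844) / 496.545 = 120.698/496.545 = 0.2431.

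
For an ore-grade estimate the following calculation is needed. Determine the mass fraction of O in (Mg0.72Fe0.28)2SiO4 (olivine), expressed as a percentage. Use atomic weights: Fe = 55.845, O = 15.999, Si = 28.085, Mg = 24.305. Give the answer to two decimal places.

40.41 weight percent

M((Mg0.72Fe0.28)2SiO4) = 158.353 g/mol.
O contributes 4 × 15.999 = 63.996 g per mole.
63.996/158.353 = 0.4041 → 40.41%.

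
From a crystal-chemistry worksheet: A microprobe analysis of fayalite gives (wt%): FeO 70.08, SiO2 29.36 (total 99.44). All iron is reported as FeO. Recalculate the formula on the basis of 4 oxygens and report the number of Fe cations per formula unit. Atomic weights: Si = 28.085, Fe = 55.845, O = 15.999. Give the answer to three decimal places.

FeO: 70.08/71.844 = 0.97545 mol → 0.97545 mol Fe, 0.97545 mol O.
SiO2: 29.36/60.083 = 0.48866 mol → 0.48866 mol Si, 0.97732 mol O.
Total oxygen = 1.95277 mol. Normalization factor = 4/1.95277 = 2.04837.
Fe per 4 O = 0.97545 × 2.04837 = 1.998.

1.998 Fe apfu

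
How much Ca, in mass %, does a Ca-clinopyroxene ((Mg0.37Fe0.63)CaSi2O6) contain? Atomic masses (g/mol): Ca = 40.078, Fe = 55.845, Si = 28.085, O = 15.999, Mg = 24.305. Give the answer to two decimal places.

Formula mass = 0.37·24.305 + 0.63·55.845 + 1·40.078 + 2·28.085 + 6·15.999 = 236.417 g/mol, of which 40.078 g is Ca.
So Ca makes up 40.078/236.417 = 0.1695 of the mass, i.e. 16.95%.

16.95 mass %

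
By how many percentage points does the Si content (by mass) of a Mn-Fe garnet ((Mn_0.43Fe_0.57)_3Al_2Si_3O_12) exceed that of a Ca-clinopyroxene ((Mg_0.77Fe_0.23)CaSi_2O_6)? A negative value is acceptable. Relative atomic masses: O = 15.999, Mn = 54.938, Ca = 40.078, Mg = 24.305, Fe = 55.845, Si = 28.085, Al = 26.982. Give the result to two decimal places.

-8.13 percentage points

First mineral: 84.255 g Si in 496.572 g formula = 16.97 wt% Si.
Second mineral: 56.170 g Si in 223.801 g formula = 25.10 wt% Si.
16.97% − 25.10% gives a difference of -8.13 percentage points.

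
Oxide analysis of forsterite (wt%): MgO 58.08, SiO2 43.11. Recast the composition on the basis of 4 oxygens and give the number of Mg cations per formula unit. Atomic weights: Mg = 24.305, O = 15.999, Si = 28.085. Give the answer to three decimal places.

MgO: 58.08/40.304 = 1.44105 mol → 1.44105 mol Mg, 1.44105 mol O.
SiO2: 43.11/60.083 = 0.71751 mol → 0.71751 mol Si, 1.43502 mol O.
Total oxygen = 2.87607 mol. Normalization factor = 4/2.87607 = 1.39079.
Mg per 4 O = 1.44105 × 1.39079 = 2.004.

2.004 Mg apfu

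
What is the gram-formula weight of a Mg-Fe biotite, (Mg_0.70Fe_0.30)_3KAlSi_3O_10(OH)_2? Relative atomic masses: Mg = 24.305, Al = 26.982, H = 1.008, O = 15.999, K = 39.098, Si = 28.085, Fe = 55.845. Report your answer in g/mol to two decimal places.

M = 2.10·24.305 + 0.90·55.845 + 1·39.098 + 1·26.982 + 3·28.085 + 12·15.999 + 2·1.008

445.64 g/mol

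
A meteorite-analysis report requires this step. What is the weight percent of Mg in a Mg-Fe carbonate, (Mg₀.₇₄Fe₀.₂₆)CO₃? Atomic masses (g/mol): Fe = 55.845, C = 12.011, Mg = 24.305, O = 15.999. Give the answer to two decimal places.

19.44 mass %

Formula mass = 0.74×24.305 + 0.26×55.845 + 1×12.011 + 3×15.999 = 92.513 g/mol, of which 17.986 g is Mg.
So Mg makes up 17.986/92.513 = 0.1944 of the mass, i.e. 19.44%.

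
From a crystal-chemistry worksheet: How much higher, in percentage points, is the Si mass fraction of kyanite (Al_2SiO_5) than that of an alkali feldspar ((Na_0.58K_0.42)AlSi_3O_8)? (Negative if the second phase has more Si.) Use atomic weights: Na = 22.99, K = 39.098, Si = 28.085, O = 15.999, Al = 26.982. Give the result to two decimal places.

-13.99 percentage points

First mineral: 28.085 g Si in 162.044 g formula = 17.33 wt% Si.
Second mineral: 84.255 g Si in 268.984 g formula = 31.32 wt% Si.
17.33% − 31.32% gives a difference of -13.99 percentage points.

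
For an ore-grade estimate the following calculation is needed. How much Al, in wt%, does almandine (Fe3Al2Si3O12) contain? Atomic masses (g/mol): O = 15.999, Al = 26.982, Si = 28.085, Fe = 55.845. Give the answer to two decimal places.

10.84 wt%

M(Fe3Al2Si3O12) = 497.742 g/mol.
Al contributes 2 × 26.982 = 53.964 g per mole.
53.964/497.742 = 0.1084 → 10.84%.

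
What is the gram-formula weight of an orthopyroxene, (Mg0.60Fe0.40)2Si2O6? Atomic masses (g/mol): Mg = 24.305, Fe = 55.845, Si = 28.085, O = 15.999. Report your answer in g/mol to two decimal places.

M = 1.20*24.305 + 0.80*55.845 + 2*28.085 + 6*15.999

226.01 g/mol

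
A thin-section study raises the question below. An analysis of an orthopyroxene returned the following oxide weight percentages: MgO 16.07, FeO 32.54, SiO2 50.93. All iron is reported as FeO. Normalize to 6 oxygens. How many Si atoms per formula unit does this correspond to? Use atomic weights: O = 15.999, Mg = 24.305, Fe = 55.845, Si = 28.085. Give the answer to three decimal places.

1.997 Si apfu

MgO (M=40.304): mol = 0.39872; Mg = 0.39872, O = 0.39872.
FeO (M=71.844): mol = 0.45293; Fe = 0.45293, O = 0.45293.
SiO2 (M=60.083): mol = 0.84766; Si = 0.84766, O = 1.69532.
ΣO = 2.54697; factor = 6/ΣO = 2.35574.
Si apfu = 0.84766 × 2.35574 = 1.997.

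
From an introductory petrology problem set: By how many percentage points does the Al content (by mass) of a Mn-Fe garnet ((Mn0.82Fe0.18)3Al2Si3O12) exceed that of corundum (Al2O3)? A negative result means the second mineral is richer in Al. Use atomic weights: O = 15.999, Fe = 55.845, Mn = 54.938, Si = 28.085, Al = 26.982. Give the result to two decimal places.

M((Mn0.82Fe0.18)3Al2Si3O12) = 495.511 g/mol, so wt% Al = 53.964/495.511 × 100 = 10.89%.
M(Al2O3) = 101.961 g/mol, so wt% Al = 53.964/101.961 × 100 = 52.93%.
10.89 − 52.93 = -42.04 pp.

-42.04 percentage points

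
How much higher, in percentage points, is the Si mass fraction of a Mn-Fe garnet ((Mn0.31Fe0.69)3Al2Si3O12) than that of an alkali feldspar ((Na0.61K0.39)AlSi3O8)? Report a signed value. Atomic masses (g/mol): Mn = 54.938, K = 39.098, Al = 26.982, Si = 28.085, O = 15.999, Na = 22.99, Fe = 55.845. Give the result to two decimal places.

First mineral: 84.255 g Si in 496.898 g formula = 16.96 wt% Si.
Second mineral: 84.255 g Si in 268.501 g formula = 31.38 wt% Si.
16.96% − 31.38% gives a difference of -14.42 percentage points.

-14.42 percentage points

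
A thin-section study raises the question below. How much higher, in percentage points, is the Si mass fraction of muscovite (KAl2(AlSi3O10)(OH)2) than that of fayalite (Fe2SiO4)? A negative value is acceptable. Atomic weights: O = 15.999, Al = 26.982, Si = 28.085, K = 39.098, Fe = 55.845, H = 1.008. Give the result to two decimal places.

7.37 percentage points

M(KAl2(AlSi3O10)(OH)2) = 398.303 g/mol, so wt% Si = 84.255/398.303 × 100 = 21.15%.
M(Fe2SiO4) = 203.771 g/mol, so wt% Si = 28.085/203.771 × 100 = 13.78%.
21.15 − 13.78 = 7.37 pp.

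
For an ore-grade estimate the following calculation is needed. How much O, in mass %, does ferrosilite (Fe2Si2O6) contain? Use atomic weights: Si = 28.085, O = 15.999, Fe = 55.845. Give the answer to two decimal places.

36.38 mass %

M(Fe2Si2O6) = 263.854 g/mol.
O contributes 6 × 15.999 = 95.994 g per mole.
95.994/263.854 = 0.3638 → 36.38%.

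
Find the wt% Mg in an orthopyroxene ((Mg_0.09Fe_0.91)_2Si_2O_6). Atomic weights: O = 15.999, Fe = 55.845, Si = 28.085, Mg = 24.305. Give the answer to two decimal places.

1.69 mass %

Formula mass = 0.18*24.305 + 1.82*55.845 + 2*28.085 + 6*15.999 = 258.177 g/mol, of which 4.375 g is Mg.
So Mg makes up 4.375/258.177 = 0.0169 of the mass, i.e. 1.69%.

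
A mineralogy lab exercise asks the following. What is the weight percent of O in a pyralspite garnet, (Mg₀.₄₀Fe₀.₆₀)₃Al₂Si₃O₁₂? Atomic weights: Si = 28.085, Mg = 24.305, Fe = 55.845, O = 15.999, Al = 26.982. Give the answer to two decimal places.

Formula mass = 1.20*24.305 + 1.80*55.845 + 2*26.982 + 3*28.085 + 12*15.999 = 459.894 g/mol, of which 191.988 g is O.
So O makes up 191.988/459.894 = 0.4175 of the mass, i.e. 41.75%.

41.75 wt%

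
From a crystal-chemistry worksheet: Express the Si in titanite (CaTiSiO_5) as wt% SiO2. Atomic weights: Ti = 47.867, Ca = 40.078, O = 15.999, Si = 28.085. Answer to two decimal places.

30.65 wt%

Molar mass of CaTiSiO_5 = 1*40.078 + 1*47.867 + 1*28.085 + 5*15.999 = 196.025 g/mol.
Each formula unit contains 1 Si, equivalent to 1/1 = 1.0000 mol SiO2.
M(SiO2) = 1×28.085 + 2×15.999 = 60.083 g/mol.
Mass of SiO2 per formula unit = 1.0000 × 60.083 = 60.083 g.
SiO2 wt% = 60.083 / 196.025 × 100 = 30.65%.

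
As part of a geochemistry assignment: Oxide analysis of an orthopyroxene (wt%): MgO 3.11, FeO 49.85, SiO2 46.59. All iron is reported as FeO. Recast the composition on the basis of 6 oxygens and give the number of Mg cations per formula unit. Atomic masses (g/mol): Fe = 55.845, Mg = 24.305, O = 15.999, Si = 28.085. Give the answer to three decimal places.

0.199 Mg apfu

3.11 wt% MgO ÷ 40.304 g/mol = 0.07716 mol, giving 0.07716 Mg and 0.07716 O.
49.85 wt% FeO ÷ 71.844 g/mol = 0.69386 mol, giving 0.69386 Fe and 0.69386 O.
46.59 wt% SiO2 ÷ 60.083 g/mol = 0.77543 mol, giving 0.77543 Si and 1.55086 O.
Oxygen sums to 2.32188; scaling by 6/2.32188 = 2.58411 puts the formula on 6 O.
Mg: 0.07716 × 2.58411 = 0.199 atoms per formula unit.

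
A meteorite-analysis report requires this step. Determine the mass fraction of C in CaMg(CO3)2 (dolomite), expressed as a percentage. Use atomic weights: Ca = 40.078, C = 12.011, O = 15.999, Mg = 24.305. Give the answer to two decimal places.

13.03 mass %

M(CaMg(CO3)2) = 184.399 g/mol.
C contributes 2 × 12.011 = 24.022 g per mole.
24.022/184.399 = 0.1303 → 13.03%.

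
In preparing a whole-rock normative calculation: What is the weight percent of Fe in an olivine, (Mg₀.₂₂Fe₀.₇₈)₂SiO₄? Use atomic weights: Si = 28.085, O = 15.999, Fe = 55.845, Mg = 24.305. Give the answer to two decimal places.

45.88 mass %

Formula mass = 0.44*24.305 + 1.56*55.845 + 1*28.085 + 4*15.999 = 189.893 g/mol, of which 87.118 g is Fe.
So Fe makes up 87.118/189.893 = 0.4588 of the mass, i.e. 45.88%.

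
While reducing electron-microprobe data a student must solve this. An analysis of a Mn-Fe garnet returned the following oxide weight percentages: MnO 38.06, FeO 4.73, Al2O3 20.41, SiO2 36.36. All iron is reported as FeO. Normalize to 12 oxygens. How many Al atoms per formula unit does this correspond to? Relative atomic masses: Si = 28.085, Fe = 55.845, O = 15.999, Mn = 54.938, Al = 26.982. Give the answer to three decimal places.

MnO (M=70.937): mol = 0.53653; Mn = 0.53653, O = 0.53653.
FeO (M=71.844): mol = 0.06584; Fe = 0.06584, O = 0.06584.
Al2O3 (M=101.961): mol = 0.20017; Al = 0.40034, O = 0.60051.
SiO2 (M=60.083): mol = 0.60516; Si = 0.60516, O = 1.21032.
ΣO = 2.41320; factor = 12/ΣO = 4.97265.
Al apfu = 0.40034 × 4.97265 = 1.991.

1.991 Al apfu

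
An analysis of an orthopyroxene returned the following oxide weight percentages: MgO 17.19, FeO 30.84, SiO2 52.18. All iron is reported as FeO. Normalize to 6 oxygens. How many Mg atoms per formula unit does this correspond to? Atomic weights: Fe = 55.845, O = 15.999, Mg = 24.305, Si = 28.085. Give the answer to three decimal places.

MgO (M=40.304): mol = 0.42651; Mg = 0.42651, O = 0.42651.
FeO (M=71.844): mol = 0.42926; Fe = 0.42926, O = 0.42926.
SiO2 (M=60.083): mol = 0.86847; Si = 0.86847, O = 1.73694.
ΣO = 2.59271; factor = 6/ΣO = 2.31418.
Mg apfu = 0.42651 × 2.31418 = 0.987.

0.987 Mg apfu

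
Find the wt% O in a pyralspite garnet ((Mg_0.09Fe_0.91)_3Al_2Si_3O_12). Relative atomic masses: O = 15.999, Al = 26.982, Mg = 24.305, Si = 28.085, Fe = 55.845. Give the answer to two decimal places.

Molar mass of (Mg_0.09Fe_0.91)_3Al_2Si_3O_12: 0.27*24.305 + 2.73*55.845 + 2*26.982 + 3*28.085 + 12*15.999 = 489.226 g/mol.
Mass of O per formula unit: 12 × 15.999 = 191.988 g.
Weight fraction O = 191.988 / 489.226 = 0.3924.

39.24 weight percent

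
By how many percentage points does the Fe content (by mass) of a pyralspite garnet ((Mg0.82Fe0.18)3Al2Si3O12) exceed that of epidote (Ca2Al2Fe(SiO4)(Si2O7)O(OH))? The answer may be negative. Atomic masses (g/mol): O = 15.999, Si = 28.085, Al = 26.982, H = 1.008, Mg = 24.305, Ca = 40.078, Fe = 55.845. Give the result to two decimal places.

First mineral: 30.156 g Fe in 420.154 g formula = 7.18 wt% Fe.
Second mineral: 55.845 g Fe in 483.215 g formula = 11.56 wt% Fe.
7.18% − 11.56% gives a difference of -4.38 percentage points.

-4.38 percentage points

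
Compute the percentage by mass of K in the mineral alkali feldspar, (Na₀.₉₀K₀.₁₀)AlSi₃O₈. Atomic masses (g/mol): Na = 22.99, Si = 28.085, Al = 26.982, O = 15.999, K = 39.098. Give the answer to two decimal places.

Formula mass = 0.90·22.99 + 0.10·39.098 + 1·26.982 + 3·28.085 + 8·15.999 = 263.830 g/mol, of which 3.910 g is K.
So K makes up 3.910/263.830 = 0.0148 of the mass, i.e. 1.48%.

1.48 wt%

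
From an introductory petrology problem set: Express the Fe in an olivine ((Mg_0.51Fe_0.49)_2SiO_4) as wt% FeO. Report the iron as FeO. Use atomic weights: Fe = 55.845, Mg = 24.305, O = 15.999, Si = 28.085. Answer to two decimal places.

Molar mass of (Mg_0.51Fe_0.49)_2SiO_4 = 1.02·24.305 + 0.98·55.845 + 1·28.085 + 4·15.999 = 171.600 g/mol.
Each formula unit contains 0.98 Fe, equivalent to 0.98/1 = 0.9800 mol FeO.
M(FeO) = 1×55.845 + 1×15.999 = 71.844 g/mol.
Mass of FeO per formula unit = 0.9800 × 71.844 = 70.407 g.
FeO wt% = 70.407 / 171.600 × 100 = 41.03%.

41.03 wt%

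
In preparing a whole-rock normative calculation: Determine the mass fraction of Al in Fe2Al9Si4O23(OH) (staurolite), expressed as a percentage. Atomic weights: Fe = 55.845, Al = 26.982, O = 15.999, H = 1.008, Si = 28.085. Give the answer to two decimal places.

Formula mass = 2×55.845 + 9×26.982 + 4×28.085 + 24×15.999 + 1×1.008 = 851.852 g/mol, of which 242.838 g is Al.
So Al makes up 242.838/851.852 = 0.2851 of the mass, i.e. 28.51%.

28.51 wt%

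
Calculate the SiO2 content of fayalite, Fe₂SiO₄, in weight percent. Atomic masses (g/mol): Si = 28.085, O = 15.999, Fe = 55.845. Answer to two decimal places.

Molar mass of Fe₂SiO₄ = 2·55.845 + 1·28.085 + 4·15.999 = 203.771 g/mol.
Each formula unit contains 1 Si, equivalent to 1/1 = 1.0000 mol SiO2.
M(SiO2) = 1×28.085 + 2×15.999 = 60.083 g/mol.
Mass of SiO2 per formula unit = 1.0000 × 60.083 = 60.083 g.
SiO2 wt% = 60.083 / 203.771 × 100 = 29.49%.

29.49 wt%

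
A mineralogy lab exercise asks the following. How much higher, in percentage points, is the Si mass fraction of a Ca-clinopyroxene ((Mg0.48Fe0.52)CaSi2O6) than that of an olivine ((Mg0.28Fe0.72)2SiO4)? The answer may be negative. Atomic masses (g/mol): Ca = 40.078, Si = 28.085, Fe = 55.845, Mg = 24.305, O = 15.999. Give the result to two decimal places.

First mineral: 56.170 g Si in 232.948 g formula = 24.11 wt% Si.
Second mineral: 28.085 g Si in 186.109 g formula = 15.09 wt% Si.
24.11% − 15.09% gives a difference of 9.02 percentage points.

9.02 percentage points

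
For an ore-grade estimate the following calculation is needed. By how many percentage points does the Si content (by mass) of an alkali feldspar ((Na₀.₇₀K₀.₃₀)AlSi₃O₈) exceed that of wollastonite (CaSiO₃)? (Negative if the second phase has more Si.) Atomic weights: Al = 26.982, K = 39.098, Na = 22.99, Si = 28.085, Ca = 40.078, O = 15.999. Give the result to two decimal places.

7.37 percentage points

Si in (Na₀.₇₀K₀.₃₀)AlSi₃O₈: molar mass 267.051 g/mol; 3×28.085 = 84.255 g → 31.55 wt%.
Si in CaSiO₃: molar mass 116.160 g/mol; 1×28.085 = 28.085 g → 24.18 wt%.
Difference = 31.55 − 24.18 = 7.37 percentage points.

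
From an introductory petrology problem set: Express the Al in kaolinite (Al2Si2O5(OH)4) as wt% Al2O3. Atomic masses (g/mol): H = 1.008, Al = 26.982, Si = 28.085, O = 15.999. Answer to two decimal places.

39.50 wt%

M(Al2Si2O5(OH)4) = 258.157 g/mol; M(Al2O3) = 101.961 g/mol.
Moles Al2O3 per formula unit = 2 Al ÷ 2 = 1.0000.
Al2O3 fraction = (1.0000 × 101.961) / 258.157 = 101.961/258.157 = 0.3950.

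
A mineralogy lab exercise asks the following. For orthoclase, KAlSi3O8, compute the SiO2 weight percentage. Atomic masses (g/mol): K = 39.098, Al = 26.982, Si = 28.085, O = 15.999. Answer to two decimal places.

M(KAlSi3O8) = 278.327 g/mol; M(SiO2) = 60.083 g/mol.
Moles SiO2 per formula unit = 3 Si ÷ 1 = 3.0000.
SiO2 fraction = (3.0000 × 60.083) / 278.327 = 180.249/278.327 = 0.6476.

64.76 wt%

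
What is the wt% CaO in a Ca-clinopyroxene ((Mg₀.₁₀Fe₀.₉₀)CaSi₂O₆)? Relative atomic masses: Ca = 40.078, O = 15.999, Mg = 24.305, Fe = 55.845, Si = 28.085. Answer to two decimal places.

Formula mass = 244.933 g/mol.
1 Ca → 1.0000 mol CaO per formula unit; M(CaO) = 56.077, so CaO mass = 56.077 g.
56.077/244.933 × 100 = 22.89 wt%.

22.89 wt%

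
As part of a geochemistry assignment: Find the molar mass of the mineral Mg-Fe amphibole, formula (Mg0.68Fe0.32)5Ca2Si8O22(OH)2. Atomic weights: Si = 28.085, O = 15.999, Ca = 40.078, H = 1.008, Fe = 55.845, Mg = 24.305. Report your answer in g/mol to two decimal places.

862.82 g/mol

Mg: 3.40 × 24.305 = 82.6370
Fe: 1.60 × 55.845 = 89.3520
Ca: 2 × 40.078 = 80.1560
Si: 8 × 28.085 = 224.6800
O: 24 × 15.999 = 383.9760
H: 2 × 1.008 = 2.0160
Summing the contributions gives the formula mass.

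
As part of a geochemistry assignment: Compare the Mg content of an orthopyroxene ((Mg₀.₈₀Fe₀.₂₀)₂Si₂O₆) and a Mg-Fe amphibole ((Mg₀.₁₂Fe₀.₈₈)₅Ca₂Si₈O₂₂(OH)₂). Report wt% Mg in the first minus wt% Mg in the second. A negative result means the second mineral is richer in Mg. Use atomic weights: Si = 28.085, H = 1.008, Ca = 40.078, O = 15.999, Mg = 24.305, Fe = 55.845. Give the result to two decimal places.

First mineral: 38.888 g Mg in 213.390 g formula = 18.22 wt% Mg.
Second mineral: 14.583 g Mg in 951.129 g formula = 1.53 wt% Mg.
18.22% − 1.53% gives a difference of 16.69 percentage points.

16.69 percentage points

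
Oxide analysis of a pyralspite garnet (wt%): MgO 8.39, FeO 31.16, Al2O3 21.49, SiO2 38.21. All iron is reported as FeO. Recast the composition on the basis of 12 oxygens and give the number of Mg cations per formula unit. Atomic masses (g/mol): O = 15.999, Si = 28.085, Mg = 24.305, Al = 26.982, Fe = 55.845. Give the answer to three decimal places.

0.981 Mg apfu

MgO: 8.39/40.304 = 0.20817 mol → 0.20817 mol Mg, 0.20817 mol O.
FeO: 31.16/71.844 = 0.43372 mol → 0.43372 mol Fe, 0.43372 mol O.
Al2O3: 21.49/101.961 = 0.21077 mol → 0.42154 mol Al, 0.63231 mol O.
SiO2: 38.21/60.083 = 0.63595 mol → 0.63595 mol Si, 1.27190 mol O.
Total oxygen = 2.54610 mol. Normalization factor = 12/2.54610 = 4.71309.
Mg per 12 O = 0.20817 × 4.71309 = 0.981.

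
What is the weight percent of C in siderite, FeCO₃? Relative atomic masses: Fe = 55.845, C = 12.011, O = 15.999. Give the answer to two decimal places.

M(FeCO₃) = 115.853 g/mol.
C contributes 1 × 12.011 = 12.011 g per mole.
12.011/115.853 = 0.1037 → 10.37%.

10.37 wt%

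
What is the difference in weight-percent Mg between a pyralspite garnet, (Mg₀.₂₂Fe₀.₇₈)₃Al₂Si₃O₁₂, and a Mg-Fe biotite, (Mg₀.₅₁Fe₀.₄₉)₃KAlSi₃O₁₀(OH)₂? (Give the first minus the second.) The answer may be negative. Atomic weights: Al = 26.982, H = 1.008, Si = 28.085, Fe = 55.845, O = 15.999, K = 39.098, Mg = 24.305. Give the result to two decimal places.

-4.66 percentage points

M((Mg₀.₂₂Fe₀.₇₈)₃Al₂Si₃O₁₂) = 476.926 g/mol, so wt% Mg = 16.041/476.926 × 100 = 3.36%.
M((Mg₀.₅₁Fe₀.₄₉)₃KAlSi₃O₁₀(OH)₂) = 463.618 g/mol, so wt% Mg = 37.187/463.618 × 100 = 8.02%.
3.36 − 8.02 = -4.66 pp.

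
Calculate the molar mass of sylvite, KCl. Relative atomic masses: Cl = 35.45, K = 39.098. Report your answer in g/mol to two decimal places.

K: 1 × 39.098 = 39.0980
Cl: 1 × 35.45 = 35.4500
Summing the contributions gives the formula mass.

74.55 g/mol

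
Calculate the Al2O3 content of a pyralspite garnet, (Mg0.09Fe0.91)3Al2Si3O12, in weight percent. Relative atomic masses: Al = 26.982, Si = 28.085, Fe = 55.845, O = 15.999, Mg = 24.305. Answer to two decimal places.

Formula mass = 489.226 g/mol.
2 Al → 1.0000 mol Al2O3 per formula unit; M(Al2O3) = 101.961, so Al2O3 mass = 101.961 g.
101.961/489.226 × 100 = 20.84 wt%.

20.84 wt%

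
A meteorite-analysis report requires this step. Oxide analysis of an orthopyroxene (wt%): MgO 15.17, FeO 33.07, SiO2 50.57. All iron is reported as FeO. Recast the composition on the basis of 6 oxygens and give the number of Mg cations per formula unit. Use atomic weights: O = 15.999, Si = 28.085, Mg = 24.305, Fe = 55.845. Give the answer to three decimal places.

15.17 wt% MgO ÷ 40.304 g/mol = 0.37639 mol, giving 0.37639 Mg and 0.37639 O.
33.07 wt% FeO ÷ 71.844 g/mol = 0.46030 mol, giving 0.46030 Fe and 0.46030 O.
50.57 wt% SiO2 ÷ 60.083 g/mol = 0.84167 mol, giving 0.84167 Si and 1.68334 O.
Oxygen sums to 2.52003; scaling by 6/2.52003 = 2.38092 puts the formula on 6 O.
Mg: 0.37639 × 2.38092 = 0.896 atoms per formula unit.

0.896 Mg apfu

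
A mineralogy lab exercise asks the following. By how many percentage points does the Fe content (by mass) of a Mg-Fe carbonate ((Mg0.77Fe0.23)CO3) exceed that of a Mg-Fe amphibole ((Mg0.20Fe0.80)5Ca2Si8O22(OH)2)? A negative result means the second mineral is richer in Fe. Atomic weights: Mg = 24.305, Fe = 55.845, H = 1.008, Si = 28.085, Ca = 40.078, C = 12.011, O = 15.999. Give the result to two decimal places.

Fe in (Mg0.77Fe0.23)CO3: molar mass 91.567 g/mol; 0.23×55.845 = 12.844 g → 14.03 wt%.
Fe in (Mg0.20Fe0.80)5Ca2Si8O22(OH)2: molar mass 938.513 g/mol; 4×55.845 = 223.380 g → 23.80 wt%.
Difference = 14.03 − 23.80 = -9.77 percentage points.

-9.77 percentage points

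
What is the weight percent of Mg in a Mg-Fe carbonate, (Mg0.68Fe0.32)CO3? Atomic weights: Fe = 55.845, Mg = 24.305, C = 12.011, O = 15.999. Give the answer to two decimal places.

17.51 weight percent

Molar mass of (Mg0.68Fe0.32)CO3: 0.68×24.305 + 0.32×55.845 + 1×12.011 + 3×15.999 = 94.406 g/mol.
Mass of Mg per formula unit: 0.68 × 24.305 = 16.527 g.
Weight fraction Mg = 16.527 / 94.406 = 0.1751.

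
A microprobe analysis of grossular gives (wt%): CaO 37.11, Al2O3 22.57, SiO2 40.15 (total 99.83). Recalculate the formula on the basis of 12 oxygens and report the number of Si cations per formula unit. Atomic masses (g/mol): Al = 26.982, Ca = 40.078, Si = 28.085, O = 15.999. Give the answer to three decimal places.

3.012 Si apfu

CaO: 37.11/56.077 = 0.66177 mol → 0.66177 mol Ca, 0.66177 mol O.
Al2O3: 22.57/101.961 = 0.22136 mol → 0.44272 mol Al, 0.66408 mol O.
SiO2: 40.15/60.083 = 0.66824 mol → 0.66824 mol Si, 1.33648 mol O.
Total oxygen = 2.66233 mol. Normalization factor = 12/2.66233 = 4.50733.
Si per 12 O = 0.66824 × 4.50733 = 3.012.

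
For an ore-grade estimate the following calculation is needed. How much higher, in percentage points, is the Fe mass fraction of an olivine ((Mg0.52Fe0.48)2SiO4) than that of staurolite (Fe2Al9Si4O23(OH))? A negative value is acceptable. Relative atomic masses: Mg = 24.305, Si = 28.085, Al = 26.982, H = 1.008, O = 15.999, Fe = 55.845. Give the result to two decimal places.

18.25 percentage points

M((Mg0.52Fe0.48)2SiO4) = 170.969 g/mol, so wt% Fe = 53.611/170.969 × 100 = 31.36%.
M(Fe2Al9Si4O23(OH)) = 851.852 g/mol, so wt% Fe = 111.690/851.852 × 100 = 13.11%.
31.36 − 13.11 = 18.25 pp.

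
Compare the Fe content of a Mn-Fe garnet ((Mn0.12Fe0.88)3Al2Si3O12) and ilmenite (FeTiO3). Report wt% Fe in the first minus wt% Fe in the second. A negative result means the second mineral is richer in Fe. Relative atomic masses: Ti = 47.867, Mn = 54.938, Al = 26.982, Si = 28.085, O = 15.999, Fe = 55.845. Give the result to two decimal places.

-7.17 percentage points

First mineral: 147.431 g Fe in 497.415 g formula = 29.64 wt% Fe.
Second mineral: 55.845 g Fe in 151.709 g formula = 36.81 wt% Fe.
29.64% − 36.81% gives a difference of -7.17 percentage points.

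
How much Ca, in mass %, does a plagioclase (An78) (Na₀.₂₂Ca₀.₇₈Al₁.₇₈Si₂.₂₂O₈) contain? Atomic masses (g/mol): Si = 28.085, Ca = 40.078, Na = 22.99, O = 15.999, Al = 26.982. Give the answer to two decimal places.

Formula mass = 0.22·22.99 + 0.78·40.078 + 1.78·26.982 + 2.22·28.085 + 8·15.999 = 274.687 g/mol, of which 31.261 g is Ca.
So Ca makes up 31.261/274.687 = 0.1138 of the mass, i.e. 11.38%.

11.38 mass %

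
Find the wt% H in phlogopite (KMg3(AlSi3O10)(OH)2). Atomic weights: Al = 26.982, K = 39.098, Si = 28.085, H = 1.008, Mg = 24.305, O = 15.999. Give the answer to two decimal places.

0.48 wt%

Formula mass = 1×39.098 + 3×24.305 + 1×26.982 + 3×28.085 + 12×15.999 + 2×1.008 = 417.254 g/mol, of which 2.016 g is H.
So H makes up 2.016/417.254 = 0.0048 of the mass, i.e. 0.48%.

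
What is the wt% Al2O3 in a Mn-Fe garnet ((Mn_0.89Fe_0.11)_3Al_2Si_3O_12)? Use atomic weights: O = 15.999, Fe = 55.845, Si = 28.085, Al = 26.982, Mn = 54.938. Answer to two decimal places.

Molar mass of (Mn_0.89Fe_0.11)_3Al_2Si_3O_12 = 2.67×54.938 + 0.33×55.845 + 2×26.982 + 3×28.085 + 12×15.999 = 495.320 g/mol.
Each formula unit contains 2 Al, equivalent to 2/2 = 1.0000 mol Al2O3.
M(Al2O3) = 2×26.982 + 3×15.999 = 101.961 g/mol.
Mass of Al2O3 per formula unit = 1.0000 × 101.961 = 101.961 g.
Al2O3 wt% = 101.961 / 495.320 × 100 = 20.58%.

20.58 wt%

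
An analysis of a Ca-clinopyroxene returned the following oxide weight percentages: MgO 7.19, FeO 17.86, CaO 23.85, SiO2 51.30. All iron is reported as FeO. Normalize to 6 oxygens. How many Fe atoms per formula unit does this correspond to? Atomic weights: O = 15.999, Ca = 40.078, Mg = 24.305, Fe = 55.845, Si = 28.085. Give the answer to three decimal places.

0.583 Fe apfu

7.19 wt% MgO ÷ 40.304 g/mol = 0.17839 mol, giving 0.17839 Mg and 0.17839 O.
17.86 wt% FeO ÷ 71.844 g/mol = 0.24859 mol, giving 0.24859 Fe and 0.24859 O.
23.85 wt% CaO ÷ 56.077 g/mol = 0.42531 mol, giving 0.42531 Ca and 0.42531 O.
51.30 wt% SiO2 ÷ 60.083 g/mol = 0.85382 mol, giving 0.85382 Si and 1.70764 O.
Oxygen sums to 2.55993; scaling by 6/2.55993 = 2.34381 puts the formula on 6 O.
Fe: 0.24859 × 2.34381 = 0.583 atoms per formula unit.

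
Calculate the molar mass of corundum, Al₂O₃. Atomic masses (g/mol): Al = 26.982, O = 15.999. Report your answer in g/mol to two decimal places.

101.96 g/mol

The formula mass is the sum 2·26.982 + 3·15.999.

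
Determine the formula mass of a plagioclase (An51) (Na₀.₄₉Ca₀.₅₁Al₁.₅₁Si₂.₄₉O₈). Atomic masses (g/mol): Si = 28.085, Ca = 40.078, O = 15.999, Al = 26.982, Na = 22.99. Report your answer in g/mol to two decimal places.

M = 0.49×22.99 + 0.51×40.078 + 1.51×26.982 + 2.49×28.085 + 8×15.999

270.37 g/mol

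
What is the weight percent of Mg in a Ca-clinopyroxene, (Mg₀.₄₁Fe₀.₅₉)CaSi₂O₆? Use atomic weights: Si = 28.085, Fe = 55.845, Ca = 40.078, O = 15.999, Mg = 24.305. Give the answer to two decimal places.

Formula mass = 0.41·24.305 + 0.59·55.845 + 1·40.078 + 2·28.085 + 6·15.999 = 235.156 g/mol, of which 9.965 g is Mg.
So Mg makes up 9.965/235.156 = 0.0424 of the mass, i.e. 4.24%.

4.24 mass %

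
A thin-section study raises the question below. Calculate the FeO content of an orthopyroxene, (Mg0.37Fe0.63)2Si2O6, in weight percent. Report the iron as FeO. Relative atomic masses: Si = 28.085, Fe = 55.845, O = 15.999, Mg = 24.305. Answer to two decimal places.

37.64 wt%

M((Mg0.37Fe0.63)2Si2O6) = 240.514 g/mol; M(FeO) = 71.844 g/mol.
Moles FeO per formula unit = 1.26 Fe ÷ 1 = 1.2600.
FeO fraction = (1.2600 × 71.844) / 240.514 = 90.523/240.514 = 0.3764.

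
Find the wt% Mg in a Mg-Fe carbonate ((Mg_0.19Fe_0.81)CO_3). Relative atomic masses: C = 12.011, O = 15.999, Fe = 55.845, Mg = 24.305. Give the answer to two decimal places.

4.20 wt%

M((Mg_0.19Fe_0.81)CO_3) = 109.860 g/mol.
Mg contributes 0.19 × 24.305 = 4.618 g per mole.
4.618/109.860 = 0.0420 → 4.20%.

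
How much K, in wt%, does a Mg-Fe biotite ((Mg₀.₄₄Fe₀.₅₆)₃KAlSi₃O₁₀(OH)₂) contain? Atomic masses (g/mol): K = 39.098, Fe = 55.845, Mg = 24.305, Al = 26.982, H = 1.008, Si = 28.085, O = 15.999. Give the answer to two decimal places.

8.31 wt%

Formula mass = 1.32·24.305 + 1.68·55.845 + 1·39.098 + 1·26.982 + 3·28.085 + 12·15.999 + 2·1.008 = 470.241 g/mol, of which 39.098 g is K.
So K makes up 39.098/470.241 = 0.0831 of the mass, i.e. 8.31%.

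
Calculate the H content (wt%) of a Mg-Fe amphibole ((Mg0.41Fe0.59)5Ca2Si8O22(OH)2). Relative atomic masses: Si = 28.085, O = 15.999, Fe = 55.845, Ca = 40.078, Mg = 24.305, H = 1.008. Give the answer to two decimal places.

Formula mass = 2.05×24.305 + 2.95×55.845 + 2×40.078 + 8×28.085 + 24×15.999 + 2×1.008 = 905.396 g/mol, of which 2.016 g is H.
So H makes up 2.016/905.396 = 0.0022 of the mass, i.e. 0.22%.

0.22 wt%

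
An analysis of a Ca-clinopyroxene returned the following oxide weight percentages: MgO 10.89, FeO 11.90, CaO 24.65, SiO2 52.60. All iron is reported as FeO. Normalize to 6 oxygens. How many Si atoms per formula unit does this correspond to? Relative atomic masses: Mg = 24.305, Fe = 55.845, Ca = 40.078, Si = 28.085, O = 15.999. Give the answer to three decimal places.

2.000 Si apfu

MgO (M=40.304): mol = 0.27020; Mg = 0.27020, O = 0.27020.
FeO (M=71.844): mol = 0.16564; Fe = 0.16564, O = 0.16564.
CaO (M=56.077): mol = 0.43957; Ca = 0.43957, O = 0.43957.
SiO2 (M=60.083): mol = 0.87546; Si = 0.87546, O = 1.75092.
ΣO = 2.62633; factor = 6/ΣO = 2.28456.
Si apfu = 0.87546 × 2.28456 = 2.000.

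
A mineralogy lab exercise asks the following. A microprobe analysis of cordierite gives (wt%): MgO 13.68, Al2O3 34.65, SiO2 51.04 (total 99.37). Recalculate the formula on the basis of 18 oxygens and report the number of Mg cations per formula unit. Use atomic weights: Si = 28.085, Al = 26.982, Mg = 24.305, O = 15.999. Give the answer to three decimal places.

1.998 Mg apfu

MgO: 13.68/40.304 = 0.33942 mol → 0.33942 mol Mg, 0.33942 mol O.
Al2O3: 34.65/101.961 = 0.33984 mol → 0.67968 mol Al, 1.01952 mol O.
SiO2: 51.04/60.083 = 0.84949 mol → 0.84949 mol Si, 1.69898 mol O.
Total oxygen = 3.05792 mol. Normalization factor = 18/3.05792 = 5.88635.
Mg per 18 O = 0.33942 × 5.88635 = 1.998.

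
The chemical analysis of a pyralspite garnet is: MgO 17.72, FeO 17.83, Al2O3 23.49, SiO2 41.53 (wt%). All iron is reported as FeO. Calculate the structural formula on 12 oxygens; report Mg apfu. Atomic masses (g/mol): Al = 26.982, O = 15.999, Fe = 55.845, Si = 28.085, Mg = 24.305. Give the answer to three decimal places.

MgO: 17.72/40.304 = 0.43966 mol → 0.43966 mol Mg, 0.43966 mol O.
FeO: 17.83/71.844 = 0.24818 mol → 0.24818 mol Fe, 0.24818 mol O.
Al2O3: 23.49/101.961 = 0.23038 mol → 0.46076 mol Al, 0.69114 mol O.
SiO2: 41.53/60.083 = 0.69121 mol → 0.69121 mol Si, 1.38242 mol O.
Total oxygen = 2.76140 mol. Normalization factor = 12/2.76140 = 4.34562.
Mg per 12 O = 0.43966 × 4.34562 = 1.911.

1.911 Mg apfu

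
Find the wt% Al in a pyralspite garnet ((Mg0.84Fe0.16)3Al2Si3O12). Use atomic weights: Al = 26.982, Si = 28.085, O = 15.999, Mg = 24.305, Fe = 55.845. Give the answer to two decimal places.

12.90 wt%

M((Mg0.84Fe0.16)3Al2Si3O12) = 418.261 g/mol.
Al contributes 2 × 26.982 = 53.964 g per mole.
53.964/418.261 = 0.1290 → 12.90%.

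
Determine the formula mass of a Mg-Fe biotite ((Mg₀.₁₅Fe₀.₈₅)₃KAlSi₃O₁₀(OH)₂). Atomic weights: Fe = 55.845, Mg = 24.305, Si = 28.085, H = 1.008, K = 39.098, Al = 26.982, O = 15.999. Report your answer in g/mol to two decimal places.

The formula mass is the sum 0.45·24.305 + 2.55·55.845 + 1·39.098 + 1·26.982 + 3·28.085 + 12·15.999 + 2·1.008.

497.68 g/mol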